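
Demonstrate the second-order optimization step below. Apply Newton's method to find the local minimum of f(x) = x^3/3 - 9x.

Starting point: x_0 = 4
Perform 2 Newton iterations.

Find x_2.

f(x) = x^3/3 - 9x
f'(x) = x^2 - 9, f''(x) = 2x
Newton update: x_{n+1} = x_n - (x_n^2 - 9)/(2*x_n)
Step 1: x_0 = 4, f'=7, f''=8, x_1 = 25/8
Step 2: x_1 = 25/8, f'=49/64, f''=25/4, x_2 = 1201/400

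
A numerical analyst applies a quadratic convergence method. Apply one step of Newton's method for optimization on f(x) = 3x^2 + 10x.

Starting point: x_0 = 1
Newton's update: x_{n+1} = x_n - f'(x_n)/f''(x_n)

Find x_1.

f(x) = 3x^2 + 10x
f'(x) = 6x + (10), f''(x) = 6
Newton step: x_1 = x_0 - f'(x_0)/f''(x_0)
f'(1) = 16
x_1 = 1 - 16/6 = -5/3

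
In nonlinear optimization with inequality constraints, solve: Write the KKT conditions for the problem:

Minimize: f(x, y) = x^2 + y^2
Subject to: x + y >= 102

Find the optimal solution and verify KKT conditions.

KKT conditions for min x^2 + y^2 s.t. x + y >= 102:
Stationarity: 2x = mu, 2y = mu
So x = y = mu/2.
Complementary slackness: mu*(x + y - 102) = 0
Primal feasibility: x + y >= 102; dual feasibility: mu >= 0
If mu = 0 then x = y = 0, but 0 + 0 < 102 is infeasible, so the constraint is active.
Constraint active: x + y = 2*(mu/2) = 102 => mu = 102
x = y = 51, f = 5202
Verify: stationarity 2*51 = 102 = mu; primal 51 + 51 = 102 >= 102; dual mu = 102 >= 0; complementary slackness 102*(102 - 102) = 0. All KKT conditions hold.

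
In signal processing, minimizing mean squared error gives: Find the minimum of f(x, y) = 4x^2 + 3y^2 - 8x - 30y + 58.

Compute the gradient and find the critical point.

f(x,y) = 4x^2 + 3y^2 - 8x - 30y + 58
df/dx = 8x + (-8) = 0  =>  x = 1
df/dy = 6y + (-30) = 0  =>  y = 5
f(1, 5) = 4*(1)^2 + 3*(5)^2 + -8*(1) + -30*(5) + 58 = -21
Hessian is diagonal with entries 8, 6 > 0, so this is a minimum.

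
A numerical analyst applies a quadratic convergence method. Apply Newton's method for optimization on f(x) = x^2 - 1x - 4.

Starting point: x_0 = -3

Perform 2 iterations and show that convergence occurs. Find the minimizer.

f(x) = x^2 - 1x - 4, f'(x) = 2x + (-1), f''(x) = 2
Step 1: f'(-3) = -7, x_1 = -3 - -7/2 = 1/2
Step 2: f'(1/2) = 0, x_2 = 1/2 (converged)
Newton's method converges in 1 step for quadratics.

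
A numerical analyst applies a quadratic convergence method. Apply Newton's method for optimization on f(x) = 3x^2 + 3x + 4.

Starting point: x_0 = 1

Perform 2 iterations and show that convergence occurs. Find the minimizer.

f(x) = 3x^2 + 3x + 4, f'(x) = 6x + (3), f''(x) = 6
Step 1: f'(1) = 9, x_1 = 1 - 9/6 = -1/2
Step 2: f'(-1/2) = 0, x_2 = -1/2 (converged)
Newton's method converges in 1 step for quadratics.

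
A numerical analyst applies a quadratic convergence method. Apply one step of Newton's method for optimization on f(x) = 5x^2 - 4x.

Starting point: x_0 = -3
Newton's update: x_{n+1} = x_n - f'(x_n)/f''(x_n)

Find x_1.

f(x) = 5x^2 - 4x
f'(x) = 10x + (-4), f''(x) = 10
Newton step: x_1 = x_0 - f'(x_0)/f''(x_0)
f'(-3) = -34
x_1 = -3 - -34/10 = 2/5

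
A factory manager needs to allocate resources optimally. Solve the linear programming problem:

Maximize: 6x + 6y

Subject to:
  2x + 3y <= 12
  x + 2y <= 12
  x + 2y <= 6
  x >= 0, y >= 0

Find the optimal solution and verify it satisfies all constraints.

Feasible vertices: (0, 0), (0, 3), (6, 0)
Objective 6x + 6y at each vertex:
  (0, 0): 0
  (0, 3): 18
  (6, 0): 36
Maximum is 36 at (6, 0).
Verify constraints at (x, y) = (6, 0):
  2*6 + 3*0 = 12 <= 12 (active)
  1*6 + 2*0 = 6 <= 12
  1*6 + 2*0 = 6 <= 6 (active)
  x = 6 >= 0, y = 0 >= 0. All constraints satisfied.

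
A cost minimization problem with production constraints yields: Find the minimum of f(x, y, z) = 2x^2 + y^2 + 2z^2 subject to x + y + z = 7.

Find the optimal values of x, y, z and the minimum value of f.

Using Lagrange multipliers on f = 2x^2 + y^2 + 2z^2 with constraint x + y + z = 7:
Conditions: 2*2*x = lambda, 2*1*y = lambda, 2*2*z = lambda
So x = lambda/4, y = lambda/2, z = lambda/4
Substituting into constraint: lambda * (1) = 7
lambda = 7
x = 7/4, y = 7/2, z = 7/4
Minimum value = 49/2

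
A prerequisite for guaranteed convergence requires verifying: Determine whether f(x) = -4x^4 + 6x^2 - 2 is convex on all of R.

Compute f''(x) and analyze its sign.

f(x) = -4x^4 + 6x^2 - 2
f'(x) = -16x^3 + 12x
f''(x) = -48x^2 + 12
f''(x) = -48x^2 + 12 -> -inf as |x| -> inf
Therefore, f is not globally convex on R.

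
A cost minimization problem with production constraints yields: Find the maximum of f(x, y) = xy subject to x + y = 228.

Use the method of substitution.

Substitute y = 228 - x into f(x,y) = xy:
g(x) = x(228 - x) = 228x - x^2
g'(x) = 228 - 2x = 0  =>  x = 114
y = 228 - 114 = 114
Maximum value = 114 * 114 = 12996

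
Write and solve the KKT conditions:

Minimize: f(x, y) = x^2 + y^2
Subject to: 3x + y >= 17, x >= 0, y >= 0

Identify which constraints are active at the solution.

KKT conditions for min x^2 + y^2 s.t. 3x + 1y >= 17, x >= 0, y >= 0:
Stationarity: 2x = mu*3 + mu_x, 2y = mu*1 + mu_y, with mu, mu_x, mu_y >= 0
Complementary slackness: mu*(3x + y - 17) = 0, mu_x*x = 0, mu_y*y = 0
(0, 0) is infeasible (3*0 + 1*0 < 17), so if mu = 0 stationarity would force x = mu_x/2 >= 0, y = mu_y/2 >= 0 with mu_x*x = mu_y*y = 0, i.e. x = y = 0: contradiction. Hence mu > 0 and 3x + y = 17 is active.
Try x > 0, y > 0 (so mu_x = mu_y = 0): x = 3*mu/2, y = 1*mu/2
Substitute: 3*(3*mu/2) + 1*(1*mu/2) = 17
  mu*10/2 = 17 => mu = 17/5
x* = 51/10 > 0, y* = 17/10 > 0, consistent with mu_x = mu_y = 0.
f is convex and the constraints are linear, so this KKT point is the global minimum.
f* = 289/10
Active constraints: 3x + y >= 17 (holds with equality, mu = 17/5 > 0); x >= 0 and y >= 0 are inactive (mu_x = mu_y = 0).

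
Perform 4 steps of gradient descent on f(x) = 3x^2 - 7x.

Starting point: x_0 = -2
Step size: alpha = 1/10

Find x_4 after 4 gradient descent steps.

f(x) = 3x^2 - 7x, f'(x) = 6x + (-7)
Step 1: f'(-2) = -19, x_1 = -2 - 1/10 * -19 = -1/10
Step 2: f'(-1/10) = -38/5, x_2 = -1/10 - 1/10 * -38/5 = 33/50
Step 3: f'(33/50) = -76/25, x_3 = 33/50 - 1/10 * -76/25 = 241/250
Step 4: f'(241/250) = -152/125, x_4 = 241/250 - 1/10 * -152/125 = 1357/1250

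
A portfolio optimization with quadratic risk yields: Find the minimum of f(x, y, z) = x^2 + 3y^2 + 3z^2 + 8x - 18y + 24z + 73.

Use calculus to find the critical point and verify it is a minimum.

f(x,y,z) = x^2 + 3y^2 + 3z^2 + 8x - 18y + 24z + 73
df/dx = 2x + (8) = 0 => x = -4
df/dy = 6y + (-18) = 0 => y = 3
df/dz = 6z + (24) = 0 => z = -4
f(-4,3,-4) = 1*(-4)^2 + 3*(3)^2 + 3*(-4)^2 + 8*(-4) + -18*(3) + 24*(-4) + 73 = -18
Hessian is diagonal with entries 2, 6, 6 > 0, confirmed minimum.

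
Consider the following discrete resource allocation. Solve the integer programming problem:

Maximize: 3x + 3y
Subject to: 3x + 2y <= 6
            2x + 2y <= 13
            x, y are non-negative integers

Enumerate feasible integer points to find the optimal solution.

Constraint 1: 3x + 2y <= 6
Constraint 2: 2x + 2y <= 13
Feasible x range (need y >= 0): 0 <= x <= min(6/3, 13/2) => x in {0, ..., 2}.
Enumerate feasible integer points row by row (the coefficient of y is 3 > 0, so for each x the largest feasible y gives the best value):
  x = 0: y <= min((6 - 3*0)/2, (13 - 2*0)/2) => y in {0, ..., 3}; best 3*0 + 3*3 = 9
  x = 1: y <= min((6 - 3*1)/2, (13 - 2*1)/2) => y in {0, ..., 1}; best 3*1 + 3*1 = 6
  x = 2: y <= min((6 - 3*2)/2, (13 - 2*2)/2) => y in {0}; best 3*2 + 3*0 = 6
The maximum 3x + 3y = 9 is achieved at x = 0, y = 3.
Check: 3*0 + 2*3 = 6 <= 6 and 2*0 + 2*3 = 6 <= 13.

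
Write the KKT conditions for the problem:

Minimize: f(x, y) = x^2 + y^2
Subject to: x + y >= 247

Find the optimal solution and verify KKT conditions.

KKT conditions for min x^2 + y^2 s.t. x + y >= 247:
Stationarity: 2x = mu, 2y = mu
So x = y = mu/2.
Complementary slackness: mu*(x + y - 247) = 0
Primal feasibility: x + y >= 247; dual feasibility: mu >= 0
If mu = 0 then x = y = 0, but 0 + 0 < 247 is infeasible, so the constraint is active.
Constraint active: x + y = 2*(mu/2) = 247 => mu = 247
x = y = 247/2, f = 61009/2
Verify: stationarity 2*(247/2) = 247 = mu; primal 247/2 + 247/2 = 247 >= 247; dual mu = 247 >= 0; complementary slackness 247*(247 - 247) = 0. All KKT conditions hold.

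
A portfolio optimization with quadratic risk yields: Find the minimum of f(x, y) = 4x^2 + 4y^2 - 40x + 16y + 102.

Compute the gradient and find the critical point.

f(x,y) = 4x^2 + 4y^2 - 40x + 16y + 102
df/dx = 8x + (-40) = 0  =>  x = 5
df/dy = 8y + (16) = 0  =>  y = -2
f(5, -2) = 4*(5)^2 + 4*(-2)^2 + -40*(5) + 16*(-2) + 102 = -14
Hessian is diagonal with entries 8, 8 > 0, so this is a minimum.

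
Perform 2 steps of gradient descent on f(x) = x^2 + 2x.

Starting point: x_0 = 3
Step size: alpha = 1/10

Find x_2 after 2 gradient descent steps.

f(x) = x^2 + 2x, f'(x) = 2x + (2)
Step 1: f'(3) = 8, x_1 = 3 - 1/10 * 8 = 11/5
Step 2: f'(11/5) = 32/5, x_2 = 11/5 - 1/10 * 32/5 = 39/25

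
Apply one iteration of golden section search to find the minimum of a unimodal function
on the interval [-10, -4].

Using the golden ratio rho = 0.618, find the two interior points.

Golden section search on [-10, -4].
Golden ratio rho = 0.618 (approx).
Interior points:
  x_1 = -10 + (1-0.618)*6 = -7.7080
  x_2 = -10 + 0.618*6 = -6.2920
Compare f(x_1) and f(x_2) to determine which subinterval to keep.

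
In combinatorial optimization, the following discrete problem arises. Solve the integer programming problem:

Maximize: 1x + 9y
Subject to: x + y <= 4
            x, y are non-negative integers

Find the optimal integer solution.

Objective: 1x + 9y, constraint: x + y <= 4
Coefficient of y is 9 > coefficient of x is 1, so allocate the entire budget to y.
Optimal: x = 0, y = 4, value = 36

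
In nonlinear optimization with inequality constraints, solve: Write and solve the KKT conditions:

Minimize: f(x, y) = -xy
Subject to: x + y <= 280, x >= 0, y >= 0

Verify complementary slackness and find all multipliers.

Problem: min -xy s.t. x + y <= 280 (multiplier lambda), x >= 0 (mu_x), y >= 0 (mu_y)
KKT stationarity: -y + lambda - mu_x = 0, -x + lambda - mu_y = 0, with lambda, mu_x, mu_y >= 0
Complementary slackness: lambda*(x + y - 280) = 0, mu_x*x = 0, mu_y*y = 0
If lambda = 0: y = -mu_x <= 0 and x = -mu_y <= 0 force x = y = 0 with f = 0; but x = y = 140 is feasible with f = -19600 < 0, so this is not the minimum. Hence lambda > 0 and x + y = 280.
Try x > 0, y > 0 (so mu_x = mu_y = 0): y = lambda, x = lambda => x = y = lambda
x + y = 280 => 2*lambda = 280 => lambda = 140
x* = y* = 140 > 0, consistent with mu_x = mu_y = 0.
(Any feasible point with x = 0 or y = 0 has f = 0 > -19600, so the minimum is not on those boundaries.)
min(-xy) = -19600 (i.e. max xy = 19600)
Multipliers: lambda = 140, mu_x = 0, mu_y = 0
Complementary slackness: lambda*(x + y - 280) = 140*(140 + 140 - 280) = 0, mu_x*x = 0*140 = 0, mu_y*y = 0*140 = 0. Satisfied.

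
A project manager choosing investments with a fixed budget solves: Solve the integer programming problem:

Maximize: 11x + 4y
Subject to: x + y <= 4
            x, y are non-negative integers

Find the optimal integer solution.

Objective: 11x + 4y, constraint: x + y <= 4
Coefficient of x is 11 >= coefficient of y is 4, so allocate the entire budget to x.
Optimal: x = 4, y = 0, value = 44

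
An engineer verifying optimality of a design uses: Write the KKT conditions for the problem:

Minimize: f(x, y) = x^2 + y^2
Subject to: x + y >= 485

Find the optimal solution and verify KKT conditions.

KKT conditions for min x^2 + y^2 s.t. x + y >= 485:
Stationarity: 2x = mu, 2y = mu
So x = y = mu/2.
Complementary slackness: mu*(x + y - 485) = 0
Primal feasibility: x + y >= 485; dual feasibility: mu >= 0
If mu = 0 then x = y = 0, but 0 + 0 < 485 is infeasible, so the constraint is active.
Constraint active: x + y = 2*(mu/2) = 485 => mu = 485
x = y = 485/2, f = 235225/2
Verify: stationarity 2*(485/2) = 485 = mu; primal 485/2 + 485/2 = 485 >= 485; dual mu = 485 >= 0; complementary slackness 485*(485 - 485) = 0. All KKT conditions hold.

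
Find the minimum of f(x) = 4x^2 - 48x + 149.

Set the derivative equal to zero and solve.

f(x) = 4x^2 - 48x + 149
f'(x) = 8x + (-48) = 0
x = 48/8 = 6
f(6) = 5
Since f''(x) = 8 > 0, this is a minimum.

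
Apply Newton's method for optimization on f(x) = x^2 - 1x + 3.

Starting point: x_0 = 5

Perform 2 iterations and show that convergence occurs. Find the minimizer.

f(x) = x^2 - 1x + 3, f'(x) = 2x + (-1), f''(x) = 2
Step 1: f'(5) = 9, x_1 = 5 - 9/2 = 1/2
Step 2: f'(1/2) = 0, x_2 = 1/2 (converged)
Newton's method converges in 1 step for quadratics.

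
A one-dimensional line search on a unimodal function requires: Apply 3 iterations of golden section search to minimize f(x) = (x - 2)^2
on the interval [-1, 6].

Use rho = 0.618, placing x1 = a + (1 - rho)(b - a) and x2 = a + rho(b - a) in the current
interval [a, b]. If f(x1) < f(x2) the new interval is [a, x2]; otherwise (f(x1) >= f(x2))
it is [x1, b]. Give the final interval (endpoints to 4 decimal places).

Golden section search for min of f(x) = (x - 2)^2 on [-1, 6].
Each step: x1 = a + (1 - rho)(b - a), x2 = a + rho(b - a); if f(x1) < f(x2) keep [a, x2], otherwise keep [x1, b].
Step 1: [-1.0000, 6.0000], x1=1.6740 (f=0.1063), x2=3.3260 (f=1.7583); f(x1) < f(x2) => keep [-1.0000, 3.3260]
Step 2: [-1.0000, 3.3260], x1=0.6525 (f=1.8157), x2=1.6735 (f=0.1066); f(x1) > f(x2) => keep [0.6525, 3.3260]
Step 3: [0.6525, 3.3260], x1=1.6738 (f=0.1064), x2=2.3047 (f=0.0929); f(x1) > f(x2) => keep [1.6738, 3.3260]
Final interval: [1.6738, 3.3260]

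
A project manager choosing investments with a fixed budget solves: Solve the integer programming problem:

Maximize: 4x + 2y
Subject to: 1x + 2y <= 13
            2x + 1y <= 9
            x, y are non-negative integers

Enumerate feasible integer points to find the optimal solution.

Constraint 1: 1x + 2y <= 13
Constraint 2: 2x + 1y <= 9
Feasible x range (need y >= 0): 0 <= x <= min(13/1, 9/2) => x in {0, ..., 4}.
Enumerate feasible integer points row by row (the coefficient of y is 2 > 0, so for each x the largest feasible y gives the best value):
  x = 0: y <= min((13 - 1*0)/2, (9 - 2*0)/1) => y in {0, ..., 6}; best 4*0 + 2*6 = 12
  x = 1: y <= min((13 - 1*1)/2, (9 - 2*1)/1) => y in {0, ..., 6}; best 4*1 + 2*6 = 16
  x = 2: y <= min((13 - 1*2)/2, (9 - 2*2)/1) => y in {0, ..., 5}; best 4*2 + 2*5 = 18
  x = 3: y <= min((13 - 1*3)/2, (9 - 2*3)/1) => y in {0, ..., 3}; best 4*3 + 2*3 = 18
  x = 4: y <= min((13 - 1*4)/2, (9 - 2*4)/1) => y in {0, ..., 1}; best 4*4 + 2*1 = 18
The maximum 4x + 2y = 18 is achieved at x = 2, y = 5.
(The same value 18 is also attained at (3, 3), (4, 1).)
Check: 1*2 + 2*5 = 12 <= 13 and 2*2 + 1*5 = 9 <= 9.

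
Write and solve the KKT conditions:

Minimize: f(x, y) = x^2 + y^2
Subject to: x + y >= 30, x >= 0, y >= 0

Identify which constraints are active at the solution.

KKT conditions for min x^2 + y^2 s.t. 1x + 1y >= 30, x >= 0, y >= 0:
Stationarity: 2x = mu*1 + mu_x, 2y = mu*1 + mu_y, with mu, mu_x, mu_y >= 0
Complementary slackness: mu*(x + y - 30) = 0, mu_x*x = 0, mu_y*y = 0
(0, 0) is infeasible (1*0 + 1*0 < 30), so if mu = 0 stationarity would force x = mu_x/2 >= 0, y = mu_y/2 >= 0 with mu_x*x = mu_y*y = 0, i.e. x = y = 0: contradiction. Hence mu > 0 and x + y = 30 is active.
Try x > 0, y > 0 (so mu_x = mu_y = 0): x = 1*mu/2, y = 1*mu/2
Substitute: 1*(1*mu/2) + 1*(1*mu/2) = 30
  mu*2/2 = 30 => mu = 30
x* = 15 > 0, y* = 15 > 0, consistent with mu_x = mu_y = 0.
f is convex and the constraints are linear, so this KKT point is the global minimum.
f* = 450
Active constraints: x + y >= 30 (holds with equality, mu = 30 > 0); x >= 0 and y >= 0 are inactive (mu_x = mu_y = 0).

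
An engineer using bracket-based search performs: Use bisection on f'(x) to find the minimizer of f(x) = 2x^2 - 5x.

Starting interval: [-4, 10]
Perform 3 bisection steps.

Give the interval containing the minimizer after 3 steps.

Finding critical point of f(x) = 2x^2 - 5x using bisection on f'(x) = 4x + -5.
f'(x) = 0 when x = 5/4.
Starting interval: [-4, 10]
Step 1: mid = 3, f'(mid) = 7, new interval = [-4, 3]
Step 2: mid = -1/2, f'(mid) = -7, new interval = [-1/2, 3]
Step 3: mid = 5/4, f'(mid) = 0, new interval = [5/4, 5/4]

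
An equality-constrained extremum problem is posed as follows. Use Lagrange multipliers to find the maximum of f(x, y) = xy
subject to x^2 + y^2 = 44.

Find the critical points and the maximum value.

Lagrange conditions: y = 2*lambda*x and x = 2*lambda*y
If x = 0 then y = 0, violating the constraint, so x, y != 0.
Dividing: y/x = x/y => x^2 = y^2 => y = x or y = -x
Constraint: 2x^2 = 44 => x^2 = 22 => x = +/-sqrt(22)
Critical points: (sqrt(22), sqrt(22)), (-sqrt(22), -sqrt(22)), (sqrt(22), -sqrt(22)), (-sqrt(22), sqrt(22))
  y = x:  xy = x^2 = 22  at (sqrt(22), sqrt(22)) and (-sqrt(22), -sqrt(22))
  y = -x: xy = -x^2 = -22 at (sqrt(22), -sqrt(22)) and (-sqrt(22), sqrt(22))
Maximum xy = 22 at (sqrt(22), sqrt(22)) and (-sqrt(22), -sqrt(22))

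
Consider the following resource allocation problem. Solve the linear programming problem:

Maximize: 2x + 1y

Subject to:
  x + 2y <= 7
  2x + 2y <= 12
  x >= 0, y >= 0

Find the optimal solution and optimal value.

Feasible vertices: (0, 0), (0, 7/2), (5, 1), (6, 0)
Objective 2x + 1y at each:
  (0, 0): 0
  (0, 7/2): 7/2
  (5, 1): 11
  (6, 0): 12
Maximum is 12 at (6, 0).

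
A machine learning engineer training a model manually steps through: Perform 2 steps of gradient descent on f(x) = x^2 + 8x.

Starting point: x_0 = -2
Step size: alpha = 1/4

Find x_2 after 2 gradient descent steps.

f(x) = x^2 + 8x, f'(x) = 2x + (8)
Step 1: f'(-2) = 4, x_1 = -2 - 1/4 * 4 = -3
Step 2: f'(-3) = 2, x_2 = -3 - 1/4 * 2 = -7/2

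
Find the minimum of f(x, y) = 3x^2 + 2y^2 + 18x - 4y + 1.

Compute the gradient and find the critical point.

f(x,y) = 3x^2 + 2y^2 + 18x - 4y + 1
df/dx = 6x + (18) = 0  =>  x = -3
df/dy = 4y + (-4) = 0  =>  y = 1
f(-3, 1) = 3*(-3)^2 + 2*(1)^2 + 18*(-3) + -4*(1) + 1 = -28
Hessian is diagonal with entries 6, 4 > 0, so this is a minimum.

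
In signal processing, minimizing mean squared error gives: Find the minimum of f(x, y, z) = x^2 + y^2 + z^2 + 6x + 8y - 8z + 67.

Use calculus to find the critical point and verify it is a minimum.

f(x,y,z) = x^2 + y^2 + z^2 + 6x + 8y - 8z + 67
df/dx = 2x + (6) = 0 => x = -3
df/dy = 2y + (8) = 0 => y = -4
df/dz = 2z + (-8) = 0 => z = 4
f(-3,-4,4) = 1*(-3)^2 + 1*(-4)^2 + 1*(4)^2 + 6*(-3) + 8*(-4) + -8*(4) + 67 = 26
Hessian is diagonal with entries 2, 2, 2 > 0, confirmed minimum.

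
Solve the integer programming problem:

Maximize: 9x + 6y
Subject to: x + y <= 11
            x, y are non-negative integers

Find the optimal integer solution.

Objective: 9x + 6y, constraint: x + y <= 11
Coefficient of x is 9 >= coefficient of y is 6, so allocate the entire budget to x.
Optimal: x = 11, y = 0, value = 99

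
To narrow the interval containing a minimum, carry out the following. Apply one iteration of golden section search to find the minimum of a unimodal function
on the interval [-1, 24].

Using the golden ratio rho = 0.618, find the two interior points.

Golden section search on [-1, 24].
Golden ratio rho = 0.618 (approx).
Interior points:
  x_1 = -1 + (1-0.618)*25 = 8.5500
  x_2 = -1 + 0.618*25 = 14.4500
Compare f(x_1) and f(x_2) to determine which subinterval to keep.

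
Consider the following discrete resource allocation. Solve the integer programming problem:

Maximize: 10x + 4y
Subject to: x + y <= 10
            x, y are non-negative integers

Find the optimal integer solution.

Objective: 10x + 4y, constraint: x + y <= 10
Coefficient of x is 10 >= coefficient of y is 4, so allocate the entire budget to x.
Optimal: x = 10, y = 0, value = 100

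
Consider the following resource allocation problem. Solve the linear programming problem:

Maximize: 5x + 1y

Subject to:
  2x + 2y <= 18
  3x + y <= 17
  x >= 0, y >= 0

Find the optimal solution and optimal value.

Feasible vertices: (0, 0), (0, 9), (4, 5), (17/3, 0)
Objective 5x + 1y at each:
  (0, 0): 0
  (0, 9): 9
  (4, 5): 25
  (17/3, 0): 85/3
Maximum is 85/3 at (17/3, 0).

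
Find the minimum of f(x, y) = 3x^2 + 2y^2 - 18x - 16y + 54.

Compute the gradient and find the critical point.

f(x,y) = 3x^2 + 2y^2 - 18x - 16y + 54
df/dx = 6x + (-18) = 0  =>  x = 3
df/dy = 4y + (-16) = 0  =>  y = 4
f(3, 4) = 3*(3)^2 + 2*(4)^2 + -18*(3) + -16*(4) + 54 = -5
Hessian is diagonal with entries 6, 4 > 0, so this is a minimum.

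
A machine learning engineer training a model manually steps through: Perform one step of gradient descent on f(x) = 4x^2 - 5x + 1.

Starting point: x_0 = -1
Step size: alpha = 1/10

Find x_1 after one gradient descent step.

f(x) = 4x^2 - 5x + 1
f'(x) = 8x - 5
f'(-1) = 8*-1 + (-5) = -13
x_1 = x_0 - alpha * f'(x_0) = -1 - 1/10 * -13 = 3/10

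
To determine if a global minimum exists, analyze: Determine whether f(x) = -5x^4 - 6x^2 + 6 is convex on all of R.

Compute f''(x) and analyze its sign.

f(x) = -5x^4 - 6x^2 + 6
f'(x) = -20x^3 + -12x
f''(x) = -60x^2 + -12
f''(x) = -60x^2 + -12 <= -12 < 0 for all x
Therefore, f is concave on R.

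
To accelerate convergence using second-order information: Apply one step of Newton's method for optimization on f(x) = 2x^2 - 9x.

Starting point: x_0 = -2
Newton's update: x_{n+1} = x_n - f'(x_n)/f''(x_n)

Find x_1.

f(x) = 2x^2 - 9x
f'(x) = 4x + (-9), f''(x) = 4
Newton step: x_1 = x_0 - f'(x_0)/f''(x_0)
f'(-2) = -17
x_1 = -2 - -17/4 = 9/4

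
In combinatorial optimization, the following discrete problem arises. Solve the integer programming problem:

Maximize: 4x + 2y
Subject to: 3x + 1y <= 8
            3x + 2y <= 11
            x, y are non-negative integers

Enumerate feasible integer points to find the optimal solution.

Constraint 1: 3x + 1y <= 8
Constraint 2: 3x + 2y <= 11
Feasible x range (need y >= 0): 0 <= x <= min(8/3, 11/3) => x in {0, ..., 2}.
Enumerate feasible integer points row by row (the coefficient of y is 2 > 0, so for each x the largest feasible y gives the best value):
  x = 0: y <= min((8 - 3*0)/1, (11 - 3*0)/2) => y in {0, ..., 5}; best 4*0 + 2*5 = 10
  x = 1: y <= min((8 - 3*1)/1, (11 - 3*1)/2) => y in {0, ..., 4}; best 4*1 + 2*4 = 12
  x = 2: y <= min((8 - 3*2)/1, (11 - 3*2)/2) => y in {0, ..., 2}; best 4*2 + 2*2 = 12
The maximum 4x + 2y = 12 is achieved at x = 1, y = 4.
(The same value 12 is also attained at (2, 2).)
Check: 3*1 + 1*4 = 7 <= 8 and 3*1 + 2*4 = 11 <= 11.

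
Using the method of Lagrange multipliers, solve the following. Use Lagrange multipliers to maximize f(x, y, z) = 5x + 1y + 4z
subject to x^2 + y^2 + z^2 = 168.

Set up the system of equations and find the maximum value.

Lagrange conditions: 5 = 2*lambda*x, 1 = 2*lambda*y, 4 = 2*lambda*z
So x:5 = y:1 = z:4, i.e. x = 5t, y = 1t, z = 4t
Constraint: t^2*(5^2 + 1^2 + 4^2) = 168
  t^2 * 42 = 168  =>  t = sqrt(4)
Maximum = 5*5t + 1*1t + 4*4t = 42*sqrt(4) = 84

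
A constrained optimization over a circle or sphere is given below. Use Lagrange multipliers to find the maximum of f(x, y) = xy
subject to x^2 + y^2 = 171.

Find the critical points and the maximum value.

Lagrange conditions: y = 2*lambda*x and x = 2*lambda*y
If x = 0 then y = 0, violating the constraint, so x, y != 0.
Dividing: y/x = x/y => x^2 = y^2 => y = x or y = -x
Constraint: 2x^2 = 171 => x^2 = 171/2 => x = +/-sqrt(171/2)
Critical points: (sqrt(171/2), sqrt(171/2)), (-sqrt(171/2), -sqrt(171/2)), (sqrt(171/2), -sqrt(171/2)), (-sqrt(171/2), sqrt(171/2))
  y = x:  xy = x^2 = 171/2  at (sqrt(171/2), sqrt(171/2)) and (-sqrt(171/2), -sqrt(171/2))
  y = -x: xy = -x^2 = -171/2 at (sqrt(171/2), -sqrt(171/2)) and (-sqrt(171/2), sqrt(171/2))
Maximum xy = 171/2 at (sqrt(171/2), sqrt(171/2)) and (-sqrt(171/2), -sqrt(171/2))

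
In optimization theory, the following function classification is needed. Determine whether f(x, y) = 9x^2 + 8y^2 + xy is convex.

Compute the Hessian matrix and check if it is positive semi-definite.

f(x,y) = 9x^2 + 8y^2 + xy
Hessian H = [[18, 1], [1, 16]]
trace(H) = 34, det(H) = 287
Eigenvalues: (34 +/- sqrt(8)) / 2 = 18.41, 15.59
Since both eigenvalues > 0, f is convex.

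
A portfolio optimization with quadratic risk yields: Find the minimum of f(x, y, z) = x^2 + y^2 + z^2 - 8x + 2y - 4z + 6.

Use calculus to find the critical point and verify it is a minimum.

f(x,y,z) = x^2 + y^2 + z^2 - 8x + 2y - 4z + 6
df/dx = 2x + (-8) = 0 => x = 4
df/dy = 2y + (2) = 0 => y = -1
df/dz = 2z + (-4) = 0 => z = 2
f(4,-1,2) = 1*(4)^2 + 1*(-1)^2 + 1*(2)^2 + -8*(4) + 2*(-1) + -4*(2) + 6 = -15
Hessian is diagonal with entries 2, 2, 2 > 0, confirmed minimum.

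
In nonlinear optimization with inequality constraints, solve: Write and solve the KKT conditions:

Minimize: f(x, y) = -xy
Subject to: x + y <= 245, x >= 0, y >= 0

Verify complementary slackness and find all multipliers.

Problem: min -xy s.t. x + y <= 245 (multiplier lambda), x >= 0 (mu_x), y >= 0 (mu_y)
KKT stationarity: -y + lambda - mu_x = 0, -x + lambda - mu_y = 0, with lambda, mu_x, mu_y >= 0
Complementary slackness: lambda*(x + y - 245) = 0, mu_x*x = 0, mu_y*y = 0
If lambda = 0: y = -mu_x <= 0 and x = -mu_y <= 0 force x = y = 0 with f = 0; but x = y = 245/2 is feasible with f = -60025/4 < 0, so this is not the minimum. Hence lambda > 0 and x + y = 245.
Try x > 0, y > 0 (so mu_x = mu_y = 0): y = lambda, x = lambda => x = y = lambda
x + y = 245 => 2*lambda = 245 => lambda = 245/2
x* = y* = 245/2 > 0, consistent with mu_x = mu_y = 0.
(Any feasible point with x = 0 or y = 0 has f = 0 > -60025/4, so the minimum is not on those boundaries.)
min(-xy) = -60025/4 (i.e. max xy = 60025/4)
Multipliers: lambda = 245/2, mu_x = 0, mu_y = 0
Complementary slackness: lambda*(x + y - 245) = 245/2*(245/2 + 245/2 - 245) = 0, mu_x*x = 0*245/2 = 0, mu_y*y = 0*245/2 = 0. Satisfied.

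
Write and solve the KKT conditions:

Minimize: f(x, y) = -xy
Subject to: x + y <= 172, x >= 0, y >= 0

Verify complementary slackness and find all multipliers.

Problem: min -xy s.t. x + y <= 172 (multiplier lambda), x >= 0 (mu_x), y >= 0 (mu_y)
KKT stationarity: -y + lambda - mu_x = 0, -x + lambda - mu_y = 0, with lambda, mu_x, mu_y >= 0
Complementary slackness: lambda*(x + y - 172) = 0, mu_x*x = 0, mu_y*y = 0
If lambda = 0: y = -mu_x <= 0 and x = -mu_y <= 0 force x = y = 0 with f = 0; but x = y = 86 is feasible with f = -7396 < 0, so this is not the minimum. Hence lambda > 0 and x + y = 172.
Try x > 0, y > 0 (so mu_x = mu_y = 0): y = lambda, x = lambda => x = y = lambda
x + y = 172 => 2*lambda = 172 => lambda = 86
x* = y* = 86 > 0, consistent with mu_x = mu_y = 0.
(Any feasible point with x = 0 or y = 0 has f = 0 > -7396, so the minimum is not on those boundaries.)
min(-xy) = -7396 (i.e. max xy = 7396)
Multipliers: lambda = 86, mu_x = 0, mu_y = 0
Complementary slackness: lambda*(x + y - 172) = 86*(86 + 86 - 172) = 0, mu_x*x = 0*86 = 0, mu_y*y = 0*86 = 0. Satisfied.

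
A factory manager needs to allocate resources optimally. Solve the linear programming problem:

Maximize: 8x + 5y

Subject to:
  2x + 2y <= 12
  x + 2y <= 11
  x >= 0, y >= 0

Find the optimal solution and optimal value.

Feasible vertices: (0, 0), (0, 11/2), (1, 5), (6, 0)
Objective 8x + 5y at each:
  (0, 0): 0
  (0, 11/2): 55/2
  (1, 5): 33
  (6, 0): 48
Maximum is 48 at (6, 0).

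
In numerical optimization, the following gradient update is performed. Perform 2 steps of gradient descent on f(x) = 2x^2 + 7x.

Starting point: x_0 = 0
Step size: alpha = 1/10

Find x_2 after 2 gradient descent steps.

f(x) = 2x^2 + 7x, f'(x) = 4x + (7)
Step 1: f'(0) = 7, x_1 = 0 - 1/10 * 7 = -7/10
Step 2: f'(-7/10) = 21/5, x_2 = -7/10 - 1/10 * 21/5 = -28/25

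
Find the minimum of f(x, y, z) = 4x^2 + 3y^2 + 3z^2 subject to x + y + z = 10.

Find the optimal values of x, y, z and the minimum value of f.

Using Lagrange multipliers on f = 4x^2 + 3y^2 + 3z^2 with constraint x + y + z = 10:
Conditions: 2*4*x = lambda, 2*3*y = lambda, 2*3*z = lambda
So x = lambda/8, y = lambda/6, z = lambda/6
Substituting into constraint: lambda * (11/24) = 10
lambda = 240/11
x = 30/11, y = 40/11, z = 40/11
Minimum value = 1200/11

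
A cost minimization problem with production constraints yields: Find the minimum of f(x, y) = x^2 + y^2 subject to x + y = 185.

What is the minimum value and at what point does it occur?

Substitute y = 185 - x into f(x,y) = x^2 + y^2:
g(x) = x^2 + (185 - x)^2 = 2x^2 - 370x + 34225
g'(x) = 4x - 370 = 0  =>  x = 185/2
y = 185 - 185/2 = 185/2
Minimum value = (185/2)^2 + (185/2)^2 = 34225/2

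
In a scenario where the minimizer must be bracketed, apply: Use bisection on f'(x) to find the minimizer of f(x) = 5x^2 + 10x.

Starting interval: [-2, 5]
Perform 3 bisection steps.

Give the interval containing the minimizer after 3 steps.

Finding critical point of f(x) = 5x^2 + 10x using bisection on f'(x) = 10x + 10.
f'(x) = 0 when x = -1.
Starting interval: [-2, 5]
Step 1: mid = 3/2, f'(mid) = 25, new interval = [-2, 3/2]
Step 2: mid = -1/4, f'(mid) = 15/2, new interval = [-2, -1/4]
Step 3: mid = -9/8, f'(mid) = -5/4, new interval = [-9/8, -1/4]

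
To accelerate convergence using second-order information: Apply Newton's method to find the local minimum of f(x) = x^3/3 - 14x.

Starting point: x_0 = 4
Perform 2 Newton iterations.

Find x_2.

f(x) = x^3/3 - 14x
f'(x) = x^2 - 14, f''(x) = 2x
Newton update: x_{n+1} = x_n - (x_n^2 - 14)/(2*x_n)
Step 1: x_0 = 4, f'=2, f''=8, x_1 = 15/4
Step 2: x_1 = 15/4, f'=1/16, f''=15/2, x_2 = 449/120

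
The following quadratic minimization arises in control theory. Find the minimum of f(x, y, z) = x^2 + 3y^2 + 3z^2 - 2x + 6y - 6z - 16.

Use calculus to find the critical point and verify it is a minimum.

f(x,y,z) = x^2 + 3y^2 + 3z^2 - 2x + 6y - 6z - 16
df/dx = 2x + (-2) = 0 => x = 1
df/dy = 6y + (6) = 0 => y = -1
df/dz = 6z + (-6) = 0 => z = 1
f(1,-1,1) = 1*(1)^2 + 3*(-1)^2 + 3*(1)^2 + -2*(1) + 6*(-1) + -6*(1) + -16 = -23
Hessian is diagonal with entries 2, 6, 6 > 0, confirmed minimum.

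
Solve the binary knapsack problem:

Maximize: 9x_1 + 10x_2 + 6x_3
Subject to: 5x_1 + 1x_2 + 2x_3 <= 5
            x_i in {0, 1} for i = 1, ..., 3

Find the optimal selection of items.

Items: item 1 (v=9, w=5), item 2 (v=10, w=1), item 3 (v=6, w=2)
Capacity: 5
Checking all 8 subsets (w = total weight, v = total value):
  {}: w = 0, v = 0
  {1}: w = 5, v = 9
  {2}: w = 1, v = 10
  {3}: w = 2, v = 6
  {1, 2}: w = 6 > 5, infeasible
  {1, 3}: w = 7 > 5, infeasible
  {2, 3}: w = 3, v = 16
  {1, 2, 3}: w = 8 > 5, infeasible
Best feasible subset: items [2, 3]
Total weight: 3 <= 5, total value: 16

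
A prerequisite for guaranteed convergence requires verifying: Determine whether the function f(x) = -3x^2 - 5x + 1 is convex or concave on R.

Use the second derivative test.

f(x) = -3x^2 - 5x + 1
f'(x) = -6x - 5
f''(x) = -6
Since f''(x) = -6 < 0 for all x, f is concave on R.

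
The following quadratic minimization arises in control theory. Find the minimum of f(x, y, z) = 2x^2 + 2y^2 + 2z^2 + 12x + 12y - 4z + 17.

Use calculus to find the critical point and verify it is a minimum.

f(x,y,z) = 2x^2 + 2y^2 + 2z^2 + 12x + 12y - 4z + 17
df/dx = 4x + (12) = 0 => x = -3
df/dy = 4y + (12) = 0 => y = -3
df/dz = 4z + (-4) = 0 => z = 1
f(-3,-3,1) = 2*(-3)^2 + 2*(-3)^2 + 2*(1)^2 + 12*(-3) + 12*(-3) + -4*(1) + 17 = -21
Hessian is diagonal with entries 4, 4, 4 > 0, confirmed minimum.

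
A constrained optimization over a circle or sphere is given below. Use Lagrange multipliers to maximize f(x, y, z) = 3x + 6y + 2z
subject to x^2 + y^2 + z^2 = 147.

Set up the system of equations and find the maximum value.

Lagrange conditions: 3 = 2*lambda*x, 6 = 2*lambda*y, 2 = 2*lambda*z
So x:3 = y:6 = z:2, i.e. x = 3t, y = 6t, z = 2t
Constraint: t^2*(3^2 + 6^2 + 2^2) = 147
  t^2 * 49 = 147  =>  t = sqrt(3)
Maximum = 3*3t + 6*6t + 2*2t = 49*sqrt(3) = sqrt(7203)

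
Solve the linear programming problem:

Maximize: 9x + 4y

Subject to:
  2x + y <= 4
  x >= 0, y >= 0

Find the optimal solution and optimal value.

The feasible region has vertices at [(0, 0), (2, 0), (0, 4)].
Checking objective 9x + 4y at each vertex:
  (0, 0): 9*0 + 4*0 = 0
  (2, 0): 9*2 + 4*0 = 18
  (0, 4): 9*0 + 4*4 = 16
Maximum is 18 at (2, 0).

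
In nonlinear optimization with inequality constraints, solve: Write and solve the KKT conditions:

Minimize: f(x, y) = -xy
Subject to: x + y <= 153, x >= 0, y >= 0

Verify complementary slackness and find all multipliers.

Problem: min -xy s.t. x + y <= 153 (multiplier lambda), x >= 0 (mu_x), y >= 0 (mu_y)
KKT stationarity: -y + lambda - mu_x = 0, -x + lambda - mu_y = 0, with lambda, mu_x, mu_y >= 0
Complementary slackness: lambda*(x + y - 153) = 0, mu_x*x = 0, mu_y*y = 0
If lambda = 0: y = -mu_x <= 0 and x = -mu_y <= 0 force x = y = 0 with f = 0; but x = y = 153/2 is feasible with f = -23409/4 < 0, so this is not the minimum. Hence lambda > 0 and x + y = 153.
Try x > 0, y > 0 (so mu_x = mu_y = 0): y = lambda, x = lambda => x = y = lambda
x + y = 153 => 2*lambda = 153 => lambda = 153/2
x* = y* = 153/2 > 0, consistent with mu_x = mu_y = 0.
(Any feasible point with x = 0 or y = 0 has f = 0 > -23409/4, so the minimum is not on those boundaries.)
min(-xy) = -23409/4 (i.e. max xy = 23409/4)
Multipliers: lambda = 153/2, mu_x = 0, mu_y = 0
Complementary slackness: lambda*(x + y - 153) = 153/2*(153/2 + 153/2 - 153) = 0, mu_x*x = 0*153/2 = 0, mu_y*y = 0*153/2 = 0. Satisfied.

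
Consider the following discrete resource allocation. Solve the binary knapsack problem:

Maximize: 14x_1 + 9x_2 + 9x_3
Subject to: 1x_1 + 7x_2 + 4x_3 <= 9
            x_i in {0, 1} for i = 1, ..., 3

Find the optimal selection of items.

Items: item 1 (v=14, w=1), item 2 (v=9, w=7), item 3 (v=9, w=4)
Capacity: 9
Checking all 8 subsets (w = total weight, v = total value):
  {}: w = 0, v = 0
  {1}: w = 1, v = 14
  {2}: w = 7, v = 9
  {3}: w = 4, v = 9
  {1, 2}: w = 8, v = 23
  {1, 3}: w = 5, v = 23
  {2, 3}: w = 11 > 9, infeasible
  {1, 2, 3}: w = 12 > 9, infeasible
Best feasible subset: items [1, 2]
(The same value 23 is also attained by {1, 3}.)
Total weight: 8 <= 9, total value: 23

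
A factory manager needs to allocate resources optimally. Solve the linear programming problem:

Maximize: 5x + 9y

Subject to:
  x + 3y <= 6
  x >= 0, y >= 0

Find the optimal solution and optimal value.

The feasible region has vertices at [(0, 0), (6, 0), (0, 2)].
Checking objective 5x + 9y at each vertex:
  (0, 0): 5*0 + 9*0 = 0
  (6, 0): 5*6 + 9*0 = 30
  (0, 2): 5*0 + 9*2 = 18
Maximum is 30 at (6, 0).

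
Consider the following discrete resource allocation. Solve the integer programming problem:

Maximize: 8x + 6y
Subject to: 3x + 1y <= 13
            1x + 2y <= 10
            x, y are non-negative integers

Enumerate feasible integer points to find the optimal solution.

Constraint 1: 3x + 1y <= 13
Constraint 2: 1x + 2y <= 10
Feasible x range (need y >= 0): 0 <= x <= min(13/3, 10/1) => x in {0, ..., 4}.
Enumerate feasible integer points row by row (the coefficient of y is 6 > 0, so for each x the largest feasible y gives the best value):
  x = 0: y <= min((13 - 3*0)/1, (10 - 1*0)/2) => y in {0, ..., 5}; best 8*0 + 6*5 = 30
  x = 1: y <= min((13 - 3*1)/1, (10 - 1*1)/2) => y in {0, ..., 4}; best 8*1 + 6*4 = 32
  x = 2: y <= min((13 - 3*2)/1, (10 - 1*2)/2) => y in {0, ..., 4}; best 8*2 + 6*4 = 40
  x = 3: y <= min((13 - 3*3)/1, (10 - 1*3)/2) => y in {0, ..., 3}; best 8*3 + 6*3 = 42
  x = 4: y <= min((13 - 3*4)/1, (10 - 1*4)/2) => y in {0, ..., 1}; best 8*4 + 6*1 = 38
The maximum 8x + 6y = 42 is achieved at x = 3, y = 3.
Check: 3*3 + 1*3 = 12 <= 13 and 1*3 + 2*3 = 9 <= 10.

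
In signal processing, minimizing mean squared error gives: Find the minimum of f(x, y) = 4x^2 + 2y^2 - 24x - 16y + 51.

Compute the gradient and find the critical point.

f(x,y) = 4x^2 + 2y^2 - 24x - 16y + 51
df/dx = 8x + (-24) = 0  =>  x = 3
df/dy = 4y + (-16) = 0  =>  y = 4
f(3, 4) = 4*(3)^2 + 2*(4)^2 + -24*(3) + -16*(4) + 51 = -17
Hessian is diagonal with entries 8, 4 > 0, so this is a minimum.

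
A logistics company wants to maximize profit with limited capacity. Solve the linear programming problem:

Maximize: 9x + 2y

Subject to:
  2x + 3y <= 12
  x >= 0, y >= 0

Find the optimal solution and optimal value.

The feasible region has vertices at [(0, 0), (6, 0), (0, 4)].
Checking objective 9x + 2y at each vertex:
  (0, 0): 9*0 + 2*0 = 0
  (6, 0): 9*6 + 2*0 = 54
  (0, 4): 9*0 + 2*4 = 8
Maximum is 54 at (6, 0).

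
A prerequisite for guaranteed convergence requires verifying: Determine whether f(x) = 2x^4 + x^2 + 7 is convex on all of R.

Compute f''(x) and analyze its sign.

f(x) = 2x^4 + x^2 + 7
f'(x) = 8x^3 + 2x
f''(x) = 24x^2 + 2
f''(x) = 24x^2 + 2 >= 2 > 0 for all x
Therefore, f is convex on R.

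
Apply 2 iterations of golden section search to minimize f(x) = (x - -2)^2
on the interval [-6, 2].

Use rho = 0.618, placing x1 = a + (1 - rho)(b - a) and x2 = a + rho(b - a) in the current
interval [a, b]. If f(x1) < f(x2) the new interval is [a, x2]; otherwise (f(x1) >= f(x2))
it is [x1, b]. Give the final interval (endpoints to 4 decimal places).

Golden section search for min of f(x) = (x - -2)^2 on [-6, 2].
Each step: x1 = a + (1 - rho)(b - a), x2 = a + rho(b - a); if f(x1) < f(x2) keep [a, x2], otherwise keep [x1, b].
Step 1: [-6.0000, 2.0000], x1=-2.9440 (f=0.8911), x2=-1.0560 (f=0.8911); f(x1) = f(x2) (tie, not '<') => keep [-2.9440, 2.0000]
Step 2: [-2.9440, 2.0000], x1=-1.0554 (f=0.8923), x2=0.1114 (f=4.4580); f(x1) < f(x2) => keep [-2.9440, 0.1114]
Final interval: [-2.9440, 0.1114]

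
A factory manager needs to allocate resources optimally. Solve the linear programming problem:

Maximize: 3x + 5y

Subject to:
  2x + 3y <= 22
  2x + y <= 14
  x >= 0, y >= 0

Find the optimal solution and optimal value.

Feasible vertices: (0, 0), (0, 22/3), (5, 4), (7, 0)
Objective 3x + 5y at each:
  (0, 0): 0
  (0, 22/3): 110/3
  (5, 4): 35
  (7, 0): 21
Maximum is 110/3 at (0, 22/3).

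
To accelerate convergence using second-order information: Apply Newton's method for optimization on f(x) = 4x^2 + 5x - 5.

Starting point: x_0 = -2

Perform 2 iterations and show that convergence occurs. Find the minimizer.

f(x) = 4x^2 + 5x - 5, f'(x) = 8x + (5), f''(x) = 8
Step 1: f'(-2) = -11, x_1 = -2 - -11/8 = -5/8
Step 2: f'(-5/8) = 0, x_2 = -5/8 (converged)
Newton's method converges in 1 step for quadratics.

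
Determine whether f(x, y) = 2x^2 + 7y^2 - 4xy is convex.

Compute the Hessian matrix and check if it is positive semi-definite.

f(x,y) = 2x^2 + 7y^2 - 4xy
Hessian H = [[4, -4], [-4, 14]]
trace(H) = 18, det(H) = 40
Eigenvalues: (18 +/- sqrt(164)) / 2 = 15.4, 2.597
Since both eigenvalues > 0, f is convex.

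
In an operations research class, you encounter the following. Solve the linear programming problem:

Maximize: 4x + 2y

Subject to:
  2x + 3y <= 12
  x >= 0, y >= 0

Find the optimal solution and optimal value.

The feasible region has vertices at [(0, 0), (6, 0), (0, 4)].
Checking objective 4x + 2y at each vertex:
  (0, 0): 4*0 + 2*0 = 0
  (6, 0): 4*6 + 2*0 = 24
  (0, 4): 4*0 + 2*4 = 8
Maximum is 24 at (6, 0).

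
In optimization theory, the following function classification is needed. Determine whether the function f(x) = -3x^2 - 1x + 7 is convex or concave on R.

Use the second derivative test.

f(x) = -3x^2 - 1x + 7
f'(x) = -6x - 1
f''(x) = -6
Since f''(x) = -6 < 0 for all x, f is concave on R.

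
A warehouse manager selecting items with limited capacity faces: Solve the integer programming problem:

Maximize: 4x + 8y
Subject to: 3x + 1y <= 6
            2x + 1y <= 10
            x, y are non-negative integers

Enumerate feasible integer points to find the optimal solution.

Constraint 1: 3x + 1y <= 6
Constraint 2: 2x + 1y <= 10
Feasible x range (need y >= 0): 0 <= x <= min(6/3, 10/2) => x in {0, ..., 2}.
Enumerate feasible integer points row by row (the coefficient of y is 8 > 0, so for each x the largest feasible y gives the best value):
  x = 0: y <= min((6 - 3*0)/1, (10 - 2*0)/1) => y in {0, ..., 6}; best 4*0 + 8*6 = 48
  x = 1: y <= min((6 - 3*1)/1, (10 - 2*1)/1) => y in {0, ..., 3}; best 4*1 + 8*3 = 28
  x = 2: y <= min((6 - 3*2)/1, (10 - 2*2)/1) => y in {0}; best 4*2 + 8*0 = 8
The maximum 4x + 8y = 48 is achieved at x = 0, y = 6.
Check: 3*0 + 1*6 = 6 <= 6 and 2*0 + 1*6 = 6 <= 10.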